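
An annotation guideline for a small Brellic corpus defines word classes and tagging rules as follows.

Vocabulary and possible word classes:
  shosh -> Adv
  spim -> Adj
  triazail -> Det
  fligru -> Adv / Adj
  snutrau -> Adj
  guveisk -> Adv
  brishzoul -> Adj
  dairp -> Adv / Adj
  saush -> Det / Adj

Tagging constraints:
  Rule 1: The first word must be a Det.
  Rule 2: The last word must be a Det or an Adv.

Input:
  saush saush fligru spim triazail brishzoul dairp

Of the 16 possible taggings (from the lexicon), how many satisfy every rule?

4

Candidates per position — 1:saush {Det,Adj}; 2:saush {Det,Adj}; 3:fligru {Adv,Adj}; 4:spim {Adj}; 5:triazail {Det}; 6:brishzoul {Adj}; 7:dairp {Adv,Adj}.
There are 16 candidate sequences in total.
The sequences that satisfy every rule: Det Det Adv Adj Det Adj Adv; Det Det Adj Adj Det Adj Adv; Det Adj Adv Adj Det Adj Adv; Det Adj Adj Adj Det Adj Adv.
Count = 4.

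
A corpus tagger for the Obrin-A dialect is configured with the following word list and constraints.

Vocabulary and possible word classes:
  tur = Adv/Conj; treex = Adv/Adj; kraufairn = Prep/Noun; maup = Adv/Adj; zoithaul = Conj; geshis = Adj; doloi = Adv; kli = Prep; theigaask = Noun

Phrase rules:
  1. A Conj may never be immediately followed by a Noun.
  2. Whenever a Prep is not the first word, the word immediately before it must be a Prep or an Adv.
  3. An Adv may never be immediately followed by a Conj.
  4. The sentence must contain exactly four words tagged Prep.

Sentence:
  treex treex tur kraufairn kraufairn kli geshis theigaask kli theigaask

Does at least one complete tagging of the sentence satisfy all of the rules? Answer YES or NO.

NO

Candidates per position — 1:treex {Adv,Adj}; 2:treex {Adv,Adj}; 3:tur {Adv,Conj}; 4:kraufairn {Prep,Noun}; 5:kraufairn {Prep,Noun}; 6:kli {Prep}; 7:geshis {Adj}; 8:theigaask {Noun}; 9:kli {Prep}; 10:theigaask {Noun}.
Rule 2 cannot be satisfied by any choice of tags from the lexicon.
So there is no consistent tagging.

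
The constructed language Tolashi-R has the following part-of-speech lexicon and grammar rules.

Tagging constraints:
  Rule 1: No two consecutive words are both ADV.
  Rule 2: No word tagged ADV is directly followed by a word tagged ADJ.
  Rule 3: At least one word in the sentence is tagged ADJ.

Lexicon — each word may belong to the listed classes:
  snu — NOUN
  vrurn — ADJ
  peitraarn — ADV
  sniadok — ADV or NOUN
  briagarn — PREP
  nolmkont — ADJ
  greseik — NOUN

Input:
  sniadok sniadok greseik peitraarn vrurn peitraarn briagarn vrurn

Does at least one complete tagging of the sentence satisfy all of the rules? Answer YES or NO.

Candidates per position — 1:sniadok {ADV,NOUN}; 2:sniadok {ADV,NOUN}; 3:greseik {NOUN}; 4:peitraarn {ADV}; 5:vrurn {ADJ}; 6:peitraarn {ADV}; 7:briagarn {PREP}; 8:vrurn {ADJ}.
Rule 2 cannot be satisfied by any choice of tags from the lexicon.
So there is no consistent tagging.

NO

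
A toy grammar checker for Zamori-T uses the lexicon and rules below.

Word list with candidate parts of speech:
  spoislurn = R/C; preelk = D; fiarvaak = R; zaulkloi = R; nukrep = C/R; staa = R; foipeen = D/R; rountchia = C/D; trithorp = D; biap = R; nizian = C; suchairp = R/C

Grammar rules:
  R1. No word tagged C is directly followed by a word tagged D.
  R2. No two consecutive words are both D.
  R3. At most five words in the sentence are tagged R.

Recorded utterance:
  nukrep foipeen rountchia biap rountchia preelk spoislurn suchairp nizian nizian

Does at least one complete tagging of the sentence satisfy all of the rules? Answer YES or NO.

Candidates per position — 1:nukrep {C,R}; 2:foipeen {D,R}; 3:rountchia {C,D}; 4:biap {R}; 5:rountchia {C,D}; 6:preelk {D}; 7:spoislurn {R,C}; 8:suchairp {R,C}; 9:nizian {C}; 10:nizian {C}.
Every candidate sequence violates at least one rule; no consistent tagging exists.

NO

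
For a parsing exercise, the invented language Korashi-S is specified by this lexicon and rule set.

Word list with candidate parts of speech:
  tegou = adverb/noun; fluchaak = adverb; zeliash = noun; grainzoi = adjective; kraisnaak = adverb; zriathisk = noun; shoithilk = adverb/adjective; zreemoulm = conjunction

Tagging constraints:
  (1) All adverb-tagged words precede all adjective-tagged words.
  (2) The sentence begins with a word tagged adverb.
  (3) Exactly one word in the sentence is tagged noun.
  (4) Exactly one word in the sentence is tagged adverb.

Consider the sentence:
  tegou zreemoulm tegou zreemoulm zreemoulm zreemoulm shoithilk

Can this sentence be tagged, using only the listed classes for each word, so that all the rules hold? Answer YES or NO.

YES

Candidates per position — 1:tegou {adverb,noun}; 2:zreemoulm {conjunction}; 3:tegou {adverb,noun}; 4:zreemoulm {conjunction}; 5:zreemoulm {conjunction}; 6:zreemoulm {conjunction}; 7:shoithilk {adverb,adjective}.
One satisfying assignment: adverb conjunction noun conjunction conjunction conjunction adjective.
Checking: rule 1 ok; rule 2 ok; rule 3 ok; rule 4 ok.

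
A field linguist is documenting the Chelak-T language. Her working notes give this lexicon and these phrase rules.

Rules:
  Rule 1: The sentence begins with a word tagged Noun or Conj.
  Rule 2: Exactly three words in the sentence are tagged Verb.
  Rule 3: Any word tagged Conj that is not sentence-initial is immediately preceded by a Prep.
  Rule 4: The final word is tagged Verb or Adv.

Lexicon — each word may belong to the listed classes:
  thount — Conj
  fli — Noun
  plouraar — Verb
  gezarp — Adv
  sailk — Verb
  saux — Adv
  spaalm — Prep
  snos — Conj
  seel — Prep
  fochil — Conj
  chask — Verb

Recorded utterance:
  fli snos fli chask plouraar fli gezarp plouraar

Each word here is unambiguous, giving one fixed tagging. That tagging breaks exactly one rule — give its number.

Fixed tagging: Noun Conj Noun Verb Verb Noun Adv Verb.
Rule check: R1 pass, R2 pass, R3 fail, R4 pass.
Only rule 3 fails.

3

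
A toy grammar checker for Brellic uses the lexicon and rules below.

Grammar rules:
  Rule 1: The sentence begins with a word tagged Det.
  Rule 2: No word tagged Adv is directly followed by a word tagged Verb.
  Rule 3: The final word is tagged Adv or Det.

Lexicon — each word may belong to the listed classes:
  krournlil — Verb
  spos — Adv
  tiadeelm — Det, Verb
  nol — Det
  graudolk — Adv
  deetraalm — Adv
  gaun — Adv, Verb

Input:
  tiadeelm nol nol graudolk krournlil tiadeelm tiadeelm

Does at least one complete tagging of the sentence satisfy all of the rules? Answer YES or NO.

Candidates per position — 1:tiadeelm {Det,Verb}; 2:nol {Det}; 3:nol {Det}; 4:graudolk {Adv}; 5:krournlil {Verb}; 6:tiadeelm {Det,Verb}; 7:tiadeelm {Det,Verb}.
Rule 2 cannot be satisfied by any choice of tags from the lexicon.
So there is no consistent tagging.

NO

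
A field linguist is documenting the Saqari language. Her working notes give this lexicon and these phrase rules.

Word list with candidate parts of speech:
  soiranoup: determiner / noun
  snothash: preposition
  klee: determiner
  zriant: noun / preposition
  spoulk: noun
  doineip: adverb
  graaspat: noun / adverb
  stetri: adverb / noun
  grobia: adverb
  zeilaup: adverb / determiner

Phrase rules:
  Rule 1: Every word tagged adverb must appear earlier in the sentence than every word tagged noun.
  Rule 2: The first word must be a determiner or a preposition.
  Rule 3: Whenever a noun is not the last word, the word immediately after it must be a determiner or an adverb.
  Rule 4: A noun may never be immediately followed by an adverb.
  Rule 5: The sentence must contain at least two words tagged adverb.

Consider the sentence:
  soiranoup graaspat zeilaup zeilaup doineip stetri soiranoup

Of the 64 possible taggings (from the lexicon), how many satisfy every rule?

12

Candidates per position — 1:soiranoup {determiner,noun}; 2:graaspat {noun,adverb}; 3:zeilaup {adverb,determiner}; 4:zeilaup {adverb,determiner}; 5:doineip {adverb}; 6:stetri {adverb,noun}; 7:soiranoup {determiner,noun}.
There are 64 candidate sequences in total.
Checking each against the rules leaves 12 sequences.
Count = 12.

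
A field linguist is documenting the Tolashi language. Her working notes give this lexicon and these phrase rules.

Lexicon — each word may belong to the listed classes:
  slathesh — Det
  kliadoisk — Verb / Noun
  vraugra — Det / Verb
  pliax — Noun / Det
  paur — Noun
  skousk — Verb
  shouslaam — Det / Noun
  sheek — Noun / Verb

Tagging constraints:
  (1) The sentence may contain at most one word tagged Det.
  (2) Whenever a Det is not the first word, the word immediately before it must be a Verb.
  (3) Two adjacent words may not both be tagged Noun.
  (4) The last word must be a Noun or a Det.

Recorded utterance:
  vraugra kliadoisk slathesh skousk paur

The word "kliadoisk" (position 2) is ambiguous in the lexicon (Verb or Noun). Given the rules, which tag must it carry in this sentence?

Candidates per position — 1:vraugra {Det,Verb}; 2:kliadoisk {Verb,Noun}; 3:slathesh {Det}; 4:skousk {Verb}; 5:paur {Noun}.
At position 1, choosing Det makes rule 1 impossible to satisfy; hence Verb.
At position 2, choosing Noun makes rule 2 impossible to satisfy; hence Verb.
The unique satisfying tagging is: Verb Verb Det Verb Noun.
Verifying each rule — rule 1 ✓; rule 2 ✓; rule 3 ✓; rule 4 ✓.

Verb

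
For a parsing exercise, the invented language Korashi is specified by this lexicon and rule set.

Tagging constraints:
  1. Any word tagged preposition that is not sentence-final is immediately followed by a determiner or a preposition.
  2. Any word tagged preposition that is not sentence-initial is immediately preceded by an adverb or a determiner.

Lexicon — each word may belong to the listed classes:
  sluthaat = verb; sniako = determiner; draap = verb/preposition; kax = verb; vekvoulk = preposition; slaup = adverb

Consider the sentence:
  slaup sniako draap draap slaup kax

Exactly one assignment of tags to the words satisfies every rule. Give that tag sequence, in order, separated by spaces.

adverb determiner verb verb adverb verb

Candidates per position — 1:slaup {adverb}; 2:sniako {determiner}; 3:draap {verb,preposition}; 4:draap {verb,preposition}; 5:slaup {adverb}; 6:kax {verb}.
At position 3, choosing preposition makes rule 1 impossible to satisfy; hence verb.
At position 4, choosing preposition makes rule 1 impossible to satisfy; hence verb.
So the tagging must be: adverb determiner verb verb adverb verb.
Verifying each rule — rule 1 ✓; rule 2 ✓.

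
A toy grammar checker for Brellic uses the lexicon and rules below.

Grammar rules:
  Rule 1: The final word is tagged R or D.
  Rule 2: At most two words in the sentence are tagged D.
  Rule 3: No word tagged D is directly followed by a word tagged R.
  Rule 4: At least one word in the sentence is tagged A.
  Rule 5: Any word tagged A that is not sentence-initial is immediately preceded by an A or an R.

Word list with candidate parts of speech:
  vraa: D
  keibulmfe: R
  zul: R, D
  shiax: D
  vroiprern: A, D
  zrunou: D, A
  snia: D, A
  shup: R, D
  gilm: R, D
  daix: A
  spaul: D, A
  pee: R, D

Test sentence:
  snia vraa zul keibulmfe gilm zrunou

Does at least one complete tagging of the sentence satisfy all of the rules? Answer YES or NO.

Candidates per position — 1:snia {D,A}; 2:vraa {D}; 3:zul {R,D}; 4:keibulmfe {R}; 5:gilm {R,D}; 6:zrunou {D,A}.
Rule 3 cannot be satisfied by any choice of tags from the lexicon.
So there is no consistent tagging.

NO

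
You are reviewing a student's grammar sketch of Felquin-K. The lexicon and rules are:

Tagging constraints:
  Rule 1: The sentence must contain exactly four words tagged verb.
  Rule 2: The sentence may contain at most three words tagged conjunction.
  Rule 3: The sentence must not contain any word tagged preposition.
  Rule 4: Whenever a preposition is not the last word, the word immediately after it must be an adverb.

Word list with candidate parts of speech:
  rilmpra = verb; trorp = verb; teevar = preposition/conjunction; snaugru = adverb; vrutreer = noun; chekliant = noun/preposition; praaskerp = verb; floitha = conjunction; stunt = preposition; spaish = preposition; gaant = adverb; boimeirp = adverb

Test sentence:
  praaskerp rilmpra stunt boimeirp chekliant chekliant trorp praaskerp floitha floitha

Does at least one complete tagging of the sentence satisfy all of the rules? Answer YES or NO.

Candidates per position — 1:praaskerp {verb}; 2:rilmpra {verb}; 3:stunt {preposition}; 4:boimeirp {adverb}; 5:chekliant {noun,preposition}; 6:chekliant {noun,preposition}; 7:trorp {verb}; 8:praaskerp {verb}; 9:floitha {conjunction}; 10:floitha {conjunction}.
Rule 3 cannot be satisfied by any choice of tags from the lexicon.
So there is no consistent tagging.

NO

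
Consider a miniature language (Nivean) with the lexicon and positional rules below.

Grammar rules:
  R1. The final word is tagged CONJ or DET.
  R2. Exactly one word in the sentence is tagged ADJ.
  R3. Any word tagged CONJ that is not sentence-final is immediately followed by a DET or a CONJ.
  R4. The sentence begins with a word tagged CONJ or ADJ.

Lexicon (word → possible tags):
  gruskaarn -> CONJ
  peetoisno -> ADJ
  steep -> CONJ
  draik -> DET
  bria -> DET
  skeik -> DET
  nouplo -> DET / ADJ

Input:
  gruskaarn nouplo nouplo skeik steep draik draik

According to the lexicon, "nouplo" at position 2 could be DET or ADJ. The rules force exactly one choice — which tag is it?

DET

Candidates per position — 1:gruskaarn {CONJ}; 2:nouplo {DET,ADJ}; 3:nouplo {DET,ADJ}; 4:skeik {DET}; 5:steep {CONJ}; 6:draik {DET}; 7:draik {DET}.
If word 2 were ADJ, no tagging could satisfy rule 3; so word 2 is DET.
If word 3 were DET, no tagging could satisfy rule 2; so word 3 is ADJ.
The only consistent sequence is: CONJ DET ADJ DET CONJ DET DET.
Rule-by-rule: rule 1 ok; rule 2 ok; rule 3 ok; rule 4 ok.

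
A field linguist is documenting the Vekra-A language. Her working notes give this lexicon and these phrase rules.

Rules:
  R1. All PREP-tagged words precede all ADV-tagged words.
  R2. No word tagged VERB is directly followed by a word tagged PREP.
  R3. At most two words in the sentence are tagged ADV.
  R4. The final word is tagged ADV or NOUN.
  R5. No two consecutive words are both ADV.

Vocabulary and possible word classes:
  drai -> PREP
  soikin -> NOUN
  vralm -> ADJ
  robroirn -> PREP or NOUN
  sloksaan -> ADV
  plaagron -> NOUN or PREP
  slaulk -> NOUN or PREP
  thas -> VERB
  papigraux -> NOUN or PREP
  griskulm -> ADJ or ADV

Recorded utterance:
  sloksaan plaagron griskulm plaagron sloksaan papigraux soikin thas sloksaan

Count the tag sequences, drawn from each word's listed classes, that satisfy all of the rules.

Candidates per position — 1:sloksaan {ADV}; 2:plaagron {NOUN,PREP}; 3:griskulm {ADJ,ADV}; 4:plaagron {NOUN,PREP}; 5:sloksaan {ADV}; 6:papigraux {NOUN,PREP}; 7:soikin {NOUN}; 8:thas {VERB}; 9:sloksaan {ADV}.
There are 16 candidate sequences in total.
Rule 3 cannot be satisfied by any choice of tags from the lexicon.
So there is no consistent tagging.
Count = 0.

0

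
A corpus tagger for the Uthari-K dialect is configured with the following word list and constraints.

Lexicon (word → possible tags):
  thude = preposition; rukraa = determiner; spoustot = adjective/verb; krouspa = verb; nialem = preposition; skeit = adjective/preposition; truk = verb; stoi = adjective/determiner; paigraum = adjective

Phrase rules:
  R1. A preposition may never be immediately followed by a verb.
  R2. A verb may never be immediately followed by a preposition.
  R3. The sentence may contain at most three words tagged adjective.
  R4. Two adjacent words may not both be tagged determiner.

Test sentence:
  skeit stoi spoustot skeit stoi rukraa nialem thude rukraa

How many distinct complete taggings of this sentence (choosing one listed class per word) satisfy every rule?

Candidates per position — 1:skeit {adjective,preposition}; 2:stoi {adjective,determiner}; 3:spoustot {adjective,verb}; 4:skeit {adjective,preposition}; 5:stoi {adjective,determiner}; 6:rukraa {determiner}; 7:nialem {preposition}; 8:thude {preposition}; 9:rukraa {determiner}.
There are 32 candidate sequences in total.
Checking each against the rules leaves 7 sequences.
Count = 7.

7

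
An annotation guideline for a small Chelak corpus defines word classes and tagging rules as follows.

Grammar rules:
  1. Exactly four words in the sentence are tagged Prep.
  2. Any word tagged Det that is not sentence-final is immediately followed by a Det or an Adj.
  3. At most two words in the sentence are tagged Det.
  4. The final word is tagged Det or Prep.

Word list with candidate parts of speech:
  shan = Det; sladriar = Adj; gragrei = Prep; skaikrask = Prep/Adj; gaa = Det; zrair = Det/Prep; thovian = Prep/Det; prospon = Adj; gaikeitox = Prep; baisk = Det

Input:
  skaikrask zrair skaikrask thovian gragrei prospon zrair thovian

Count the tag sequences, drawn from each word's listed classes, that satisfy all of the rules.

Candidates per position — 1:skaikrask {Prep,Adj}; 2:zrair {Det,Prep}; 3:skaikrask {Prep,Adj}; 4:thovian {Prep,Det}; 5:gragrei {Prep}; 6:prospon {Adj}; 7:zrair {Det,Prep}; 8:thovian {Prep,Det}.
There are 64 candidate sequences in total.
The sequences that satisfy every rule: Prep Det Adj Prep Prep Adj Prep Det; Prep Prep Adj Prep Prep Adj Det Det; Adj Det Adj Prep Prep Adj Prep Prep; Adj Prep Prep Prep Prep Adj Det Det; Adj Prep Adj Prep Prep Adj Prep Det.
Count = 5.

5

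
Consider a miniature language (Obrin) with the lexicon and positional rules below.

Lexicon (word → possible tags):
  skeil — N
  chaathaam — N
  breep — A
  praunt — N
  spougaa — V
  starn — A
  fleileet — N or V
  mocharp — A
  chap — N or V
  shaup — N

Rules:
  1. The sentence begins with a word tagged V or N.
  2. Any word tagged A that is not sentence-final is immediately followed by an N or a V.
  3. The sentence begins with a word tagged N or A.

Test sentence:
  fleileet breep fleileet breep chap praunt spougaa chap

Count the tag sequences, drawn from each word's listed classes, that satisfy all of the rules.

Candidates per position — 1:fleileet {N,V}; 2:breep {A}; 3:fleileet {N,V}; 4:breep {A}; 5:chap {N,V}; 6:praunt {N}; 7:spougaa {V}; 8:chap {N,V}.
There are 16 candidate sequences in total.
Checking each against the rules leaves 8 sequences.
Count = 8.

8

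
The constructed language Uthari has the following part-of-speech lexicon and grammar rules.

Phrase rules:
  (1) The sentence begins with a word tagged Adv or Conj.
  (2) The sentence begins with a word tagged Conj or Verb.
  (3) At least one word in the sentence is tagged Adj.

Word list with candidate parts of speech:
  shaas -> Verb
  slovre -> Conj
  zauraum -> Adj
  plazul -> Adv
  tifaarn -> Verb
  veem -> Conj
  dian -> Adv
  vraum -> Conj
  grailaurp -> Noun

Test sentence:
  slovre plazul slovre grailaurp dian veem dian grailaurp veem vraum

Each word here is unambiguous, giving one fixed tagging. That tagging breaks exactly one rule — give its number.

Fixed tagging: Conj Adv Conj Noun Adv Conj Adv Noun Conj Conj.
Rule check: R1 ✓, R2 ✓, R3 ✗.
Only rule 3 fails.

3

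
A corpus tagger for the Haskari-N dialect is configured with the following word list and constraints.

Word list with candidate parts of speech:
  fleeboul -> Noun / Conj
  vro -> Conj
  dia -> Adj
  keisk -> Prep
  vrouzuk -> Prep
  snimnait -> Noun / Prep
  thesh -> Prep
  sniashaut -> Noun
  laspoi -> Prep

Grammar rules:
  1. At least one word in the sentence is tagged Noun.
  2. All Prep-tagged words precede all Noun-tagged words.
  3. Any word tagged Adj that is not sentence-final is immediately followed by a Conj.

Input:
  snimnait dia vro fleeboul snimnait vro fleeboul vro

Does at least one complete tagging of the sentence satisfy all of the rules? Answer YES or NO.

YES

Candidates per position — 1:snimnait {Noun,Prep}; 2:dia {Adj}; 3:vro {Conj}; 4:fleeboul {Noun,Conj}; 5:snimnait {Noun,Prep}; 6:vro {Conj}; 7:fleeboul {Noun,Conj}; 8:vro {Conj}.
One satisfying assignment: Noun Adj Conj Conj Noun Conj Noun Conj.
Check: rule 1 ok; rule 2 ok; rule 3 ok.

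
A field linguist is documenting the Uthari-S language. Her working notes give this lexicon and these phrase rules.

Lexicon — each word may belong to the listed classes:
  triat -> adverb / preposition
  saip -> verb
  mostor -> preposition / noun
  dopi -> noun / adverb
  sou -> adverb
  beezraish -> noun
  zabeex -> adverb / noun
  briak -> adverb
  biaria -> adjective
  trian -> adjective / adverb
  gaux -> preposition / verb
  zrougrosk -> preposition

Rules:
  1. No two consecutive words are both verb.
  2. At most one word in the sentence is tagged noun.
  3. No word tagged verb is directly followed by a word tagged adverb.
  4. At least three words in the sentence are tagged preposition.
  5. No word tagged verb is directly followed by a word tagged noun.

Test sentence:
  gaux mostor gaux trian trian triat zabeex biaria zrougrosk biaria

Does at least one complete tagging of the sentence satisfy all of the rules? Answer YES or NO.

Candidates per position — 1:gaux {preposition,verb}; 2:mostor {preposition,noun}; 3:gaux {preposition,verb}; 4:trian {adjective,adverb}; 5:trian {adjective,adverb}; 6:triat {adverb,preposition}; 7:zabeex {adverb,noun}; 8:biaria {adjective}; 9:zrougrosk {preposition}; 10:biaria {adjective}.
One satisfying assignment: preposition preposition preposition adverb adverb adverb noun adjective preposition adjective.
Rule-by-rule: rule 1 ok; rule 2 ok; rule 3 ok; rule 4 ok; rule 5 ok.

YES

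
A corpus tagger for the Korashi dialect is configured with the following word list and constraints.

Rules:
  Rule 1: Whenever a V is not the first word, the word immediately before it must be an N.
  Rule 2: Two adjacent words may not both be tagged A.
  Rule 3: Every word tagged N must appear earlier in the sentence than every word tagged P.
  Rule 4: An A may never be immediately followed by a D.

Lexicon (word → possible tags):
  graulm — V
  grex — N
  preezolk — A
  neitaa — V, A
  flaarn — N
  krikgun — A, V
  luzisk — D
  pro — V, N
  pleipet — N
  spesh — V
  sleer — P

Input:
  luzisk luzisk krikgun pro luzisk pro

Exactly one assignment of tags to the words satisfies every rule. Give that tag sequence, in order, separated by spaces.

Candidates per position — 1:luzisk {D}; 2:luzisk {D}; 3:krikgun {A,V}; 4:pro {V,N}; 5:luzisk {D}; 6:pro {V,N}.
If word 3 were V, no tagging could satisfy rule 1; so word 3 is A.
If word 4 were V, no tagging could satisfy rule 1; so word 4 is N.
If word 6 were V, no tagging could satisfy rule 1; so word 6 is N.
That leaves exactly one tagging: D D A N D N.
Checking: rule 1 ok; rule 2 ok; rule 3 ok; rule 4 ok.

D D A N D N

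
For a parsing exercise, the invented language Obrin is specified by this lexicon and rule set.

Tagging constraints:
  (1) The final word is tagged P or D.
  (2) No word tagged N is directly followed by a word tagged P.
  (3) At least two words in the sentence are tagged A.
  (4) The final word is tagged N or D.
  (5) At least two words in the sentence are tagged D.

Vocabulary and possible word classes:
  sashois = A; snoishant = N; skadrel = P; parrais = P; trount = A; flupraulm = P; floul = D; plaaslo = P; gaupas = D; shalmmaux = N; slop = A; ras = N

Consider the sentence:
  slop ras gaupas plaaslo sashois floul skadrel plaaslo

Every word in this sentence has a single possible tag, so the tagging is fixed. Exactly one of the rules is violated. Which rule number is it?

4

Fixed tagging: A N D P A D P P.
Checking each rule: R1 ok, R2 ok, R3 ok, R4 fails, R5 ok.
Only rule 4 fails.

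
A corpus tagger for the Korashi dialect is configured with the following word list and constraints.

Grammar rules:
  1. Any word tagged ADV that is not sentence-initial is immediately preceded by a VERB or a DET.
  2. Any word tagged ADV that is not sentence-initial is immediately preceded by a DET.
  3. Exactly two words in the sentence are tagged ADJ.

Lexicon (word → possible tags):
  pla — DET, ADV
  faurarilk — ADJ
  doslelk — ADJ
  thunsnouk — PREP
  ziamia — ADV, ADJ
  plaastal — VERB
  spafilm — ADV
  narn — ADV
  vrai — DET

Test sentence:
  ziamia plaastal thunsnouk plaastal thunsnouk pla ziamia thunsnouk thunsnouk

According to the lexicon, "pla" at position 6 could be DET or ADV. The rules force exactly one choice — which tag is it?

Candidates per position — 1:ziamia {ADV,ADJ}; 2:plaastal {VERB}; 3:thunsnouk {PREP}; 4:plaastal {VERB}; 5:thunsnouk {PREP}; 6:pla {DET,ADV}; 7:ziamia {ADV,ADJ}; 8:thunsnouk {PREP}; 9:thunsnouk {PREP}.
If word 1 were ADV, no tagging could satisfy rule 3; so word 1 is ADJ.
If word 6 were ADV, no tagging could satisfy rule 1; so word 6 is DET.
If word 7 were ADV, no tagging could satisfy rule 3; so word 7 is ADJ.
That leaves exactly one tagging: ADJ VERB PREP VERB PREP DET ADJ PREP PREP.
Rule-by-rule: rule 1 ok; rule 2 ok; rule 3 ok.

DET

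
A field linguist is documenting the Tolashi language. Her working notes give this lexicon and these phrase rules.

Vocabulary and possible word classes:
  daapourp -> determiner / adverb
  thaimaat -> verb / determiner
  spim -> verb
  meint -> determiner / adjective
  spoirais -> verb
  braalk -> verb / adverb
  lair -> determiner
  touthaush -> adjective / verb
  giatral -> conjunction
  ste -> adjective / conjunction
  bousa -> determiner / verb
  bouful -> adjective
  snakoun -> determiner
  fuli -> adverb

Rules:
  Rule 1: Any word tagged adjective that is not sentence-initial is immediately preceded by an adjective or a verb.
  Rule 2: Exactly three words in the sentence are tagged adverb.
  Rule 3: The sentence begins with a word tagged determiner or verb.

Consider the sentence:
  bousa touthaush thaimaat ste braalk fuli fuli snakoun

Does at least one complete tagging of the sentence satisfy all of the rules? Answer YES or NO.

YES

Candidates per position — 1:bousa {determiner,verb}; 2:touthaush {adjective,verb}; 3:thaimaat {verb,determiner}; 4:ste {adjective,conjunction}; 5:braalk {verb,adverb}; 6:fuli {adverb}; 7:fuli {adverb}; 8:snakoun {determiner}.
One satisfying assignment: verb verb determiner conjunction adverb adverb adverb determiner.
Verifying each rule — rule 1 satisfied; rule 2 satisfied; rule 3 satisfied.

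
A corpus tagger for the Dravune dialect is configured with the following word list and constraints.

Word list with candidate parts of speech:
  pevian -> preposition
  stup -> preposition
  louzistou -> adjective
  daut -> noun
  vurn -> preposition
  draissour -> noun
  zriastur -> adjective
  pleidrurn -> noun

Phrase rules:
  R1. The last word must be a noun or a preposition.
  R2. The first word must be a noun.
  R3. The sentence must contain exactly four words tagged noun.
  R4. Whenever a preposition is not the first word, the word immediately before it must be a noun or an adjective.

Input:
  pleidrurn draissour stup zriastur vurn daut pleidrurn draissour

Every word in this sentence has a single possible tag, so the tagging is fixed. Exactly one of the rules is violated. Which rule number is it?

Fixed tagging: noun noun preposition adjective preposition noun noun noun.
Checking each rule: R1 holds, R2 holds, R3 violated, R4 holds.
Only rule 3 fails.

3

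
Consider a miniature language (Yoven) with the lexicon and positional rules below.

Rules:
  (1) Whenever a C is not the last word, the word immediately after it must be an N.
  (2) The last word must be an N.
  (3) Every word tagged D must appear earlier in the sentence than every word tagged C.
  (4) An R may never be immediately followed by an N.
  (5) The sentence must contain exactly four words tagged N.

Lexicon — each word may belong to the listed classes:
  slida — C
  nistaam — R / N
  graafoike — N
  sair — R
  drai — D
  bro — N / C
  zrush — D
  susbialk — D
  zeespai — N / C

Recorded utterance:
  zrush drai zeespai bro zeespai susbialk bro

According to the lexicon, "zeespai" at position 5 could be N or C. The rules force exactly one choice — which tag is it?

N

Candidates per position — 1:zrush {D}; 2:drai {D}; 3:zeespai {N,C}; 4:bro {N,C}; 5:zeespai {N,C}; 6:susbialk {D}; 7:bro {N,C}.
Position 3: C is ruled out by rule 3; that leaves N.
Position 4: C is ruled out by rule 3; that leaves N.
Position 5: C is ruled out by rule 1; that leaves N.
Position 7: C is ruled out by rule 2; that leaves N.
The only consistent sequence is: D D N N N D N.
Rule-by-rule: rule 1 holds; rule 2 holds; rule 3 holds; rule 4 holds; rule 5 holds.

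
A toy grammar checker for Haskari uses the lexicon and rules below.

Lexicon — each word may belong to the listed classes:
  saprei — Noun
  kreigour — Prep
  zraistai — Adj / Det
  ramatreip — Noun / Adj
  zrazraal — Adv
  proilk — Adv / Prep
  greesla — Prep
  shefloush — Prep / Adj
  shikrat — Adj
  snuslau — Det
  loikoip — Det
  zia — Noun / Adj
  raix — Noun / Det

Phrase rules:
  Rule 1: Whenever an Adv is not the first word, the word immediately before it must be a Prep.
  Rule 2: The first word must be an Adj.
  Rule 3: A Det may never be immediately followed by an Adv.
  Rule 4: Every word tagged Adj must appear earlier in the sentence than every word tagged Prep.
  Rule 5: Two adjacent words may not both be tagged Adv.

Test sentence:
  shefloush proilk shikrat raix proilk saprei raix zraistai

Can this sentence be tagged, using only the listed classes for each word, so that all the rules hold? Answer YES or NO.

Candidates per position — 1:shefloush {Prep,Adj}; 2:proilk {Adv,Prep}; 3:shikrat {Adj}; 4:raix {Noun,Det}; 5:proilk {Adv,Prep}; 6:saprei {Noun}; 7:raix {Noun,Det}; 8:zraistai {Adj,Det}.
Every candidate sequence violates at least one rule; no consistent tagging exists.

NO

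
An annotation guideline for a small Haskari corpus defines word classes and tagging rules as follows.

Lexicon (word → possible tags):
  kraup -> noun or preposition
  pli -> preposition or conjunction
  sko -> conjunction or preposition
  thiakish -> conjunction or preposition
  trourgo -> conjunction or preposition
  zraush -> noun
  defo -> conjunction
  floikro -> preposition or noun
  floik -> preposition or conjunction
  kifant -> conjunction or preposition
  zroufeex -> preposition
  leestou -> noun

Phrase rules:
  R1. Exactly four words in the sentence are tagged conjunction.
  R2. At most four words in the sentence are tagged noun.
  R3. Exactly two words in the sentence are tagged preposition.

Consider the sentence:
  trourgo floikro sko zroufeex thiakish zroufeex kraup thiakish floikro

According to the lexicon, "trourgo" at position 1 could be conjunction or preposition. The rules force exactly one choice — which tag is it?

conjunction

Candidates per position — 1:trourgo {conjunction,preposition}; 2:floikro {preposition,noun}; 3:sko {conjunction,preposition}; 4:zroufeex {preposition}; 5:thiakish {conjunction,preposition}; 6:zroufeex {preposition}; 7:kraup {noun,preposition}; 8:thiakish {conjunction,preposition}; 9:floikro {preposition,noun}.
Position 1: tagging it preposition would leave rule 1 unsatisfiable, so it must be conjunction.
Position 2: tagging it preposition would leave rule 3 unsatisfiable, so it must be noun.
Position 3: tagging it preposition would leave rule 1 unsatisfiable, so it must be conjunction.
Position 5: tagging it preposition would leave rule 1 unsatisfiable, so it must be conjunction.
Position 7: tagging it preposition would leave rule 3 unsatisfiable, so it must be noun.
Position 8: tagging it preposition would leave rule 1 unsatisfiable, so it must be conjunction.
Position 9: tagging it preposition would leave rule 3 unsatisfiable, so it must be noun.
So the tagging must be: conjunction noun conjunction preposition conjunction preposition noun conjunction noun.
Rule-by-rule: rule 1 ✓; rule 2 ✓; rule 3 ✓.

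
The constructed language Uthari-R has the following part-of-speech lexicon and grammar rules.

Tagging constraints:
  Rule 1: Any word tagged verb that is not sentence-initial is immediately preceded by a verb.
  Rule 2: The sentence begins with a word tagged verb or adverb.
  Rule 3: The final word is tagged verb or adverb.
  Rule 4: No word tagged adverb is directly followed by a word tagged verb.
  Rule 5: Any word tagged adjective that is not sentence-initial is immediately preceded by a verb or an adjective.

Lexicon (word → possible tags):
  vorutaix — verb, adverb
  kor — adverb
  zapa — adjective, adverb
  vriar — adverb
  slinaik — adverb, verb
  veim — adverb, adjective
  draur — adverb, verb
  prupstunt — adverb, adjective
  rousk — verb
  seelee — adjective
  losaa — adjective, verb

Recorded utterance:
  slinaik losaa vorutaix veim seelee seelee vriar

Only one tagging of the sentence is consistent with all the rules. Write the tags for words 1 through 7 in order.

Candidates per position — 1:slinaik {adverb,verb}; 2:losaa {adjective,verb}; 3:vorutaix {verb,adverb}; 4:veim {adverb,adjective}; 5:seelee {adjective}; 6:seelee {adjective}; 7:vriar {adverb}.
Position 3: adverb is ruled out by rule 5; that leaves verb.
Position 4: adverb is ruled out by rule 5; that leaves adjective.
Position 1: adverb is ruled out by rule 1; that leaves verb.
Position 2: adjective is ruled out by rule 1; that leaves verb.
That leaves exactly one tagging: verb verb verb adjective adjective adjective adverb.
Checking: rule 1 ✓; rule 2 ✓; rule 3 ✓; rule 4 ✓; rule 5 ✓.

verb verb verb adjective adjective adjective adverb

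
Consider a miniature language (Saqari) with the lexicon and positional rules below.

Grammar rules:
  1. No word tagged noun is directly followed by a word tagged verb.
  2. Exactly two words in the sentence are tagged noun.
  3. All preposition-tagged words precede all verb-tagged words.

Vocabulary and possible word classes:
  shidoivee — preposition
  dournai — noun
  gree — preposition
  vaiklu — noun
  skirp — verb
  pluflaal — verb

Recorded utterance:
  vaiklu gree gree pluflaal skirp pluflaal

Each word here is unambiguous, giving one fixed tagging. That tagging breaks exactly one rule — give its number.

Fixed tagging: noun preposition preposition verb verb verb.
Applying the rules: R1 ok, R2 fails, R3 ok.
Only rule 2 fails.

2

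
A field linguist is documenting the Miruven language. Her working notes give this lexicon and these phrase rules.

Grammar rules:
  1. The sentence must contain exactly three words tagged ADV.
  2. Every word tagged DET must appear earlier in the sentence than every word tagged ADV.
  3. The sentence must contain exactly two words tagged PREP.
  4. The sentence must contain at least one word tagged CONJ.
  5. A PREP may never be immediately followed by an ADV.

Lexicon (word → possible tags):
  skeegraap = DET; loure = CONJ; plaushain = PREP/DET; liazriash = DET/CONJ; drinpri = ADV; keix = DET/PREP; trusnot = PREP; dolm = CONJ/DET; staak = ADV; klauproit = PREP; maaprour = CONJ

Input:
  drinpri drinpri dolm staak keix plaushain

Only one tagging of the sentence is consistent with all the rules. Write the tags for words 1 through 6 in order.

Candidates per position — 1:drinpri {ADV}; 2:drinpri {ADV}; 3:dolm {CONJ,DET}; 4:staak {ADV}; 5:keix {DET,PREP}; 6:plaushain {PREP,DET}.
Word 3 cannot be DET — rule 2 would then fail for every completion. It is CONJ.
Word 5 cannot be DET — rule 2 would then fail for every completion. It is PREP.
Word 6 cannot be DET — rule 2 would then fail for every completion. It is PREP.
The only consistent sequence is: ADV ADV CONJ ADV PREP PREP.
Verifying each rule — rule 1 satisfied; rule 2 satisfied; rule 3 satisfied; rule 4 satisfied; rule 5 satisfied.

ADV ADV CONJ ADV PREP PREP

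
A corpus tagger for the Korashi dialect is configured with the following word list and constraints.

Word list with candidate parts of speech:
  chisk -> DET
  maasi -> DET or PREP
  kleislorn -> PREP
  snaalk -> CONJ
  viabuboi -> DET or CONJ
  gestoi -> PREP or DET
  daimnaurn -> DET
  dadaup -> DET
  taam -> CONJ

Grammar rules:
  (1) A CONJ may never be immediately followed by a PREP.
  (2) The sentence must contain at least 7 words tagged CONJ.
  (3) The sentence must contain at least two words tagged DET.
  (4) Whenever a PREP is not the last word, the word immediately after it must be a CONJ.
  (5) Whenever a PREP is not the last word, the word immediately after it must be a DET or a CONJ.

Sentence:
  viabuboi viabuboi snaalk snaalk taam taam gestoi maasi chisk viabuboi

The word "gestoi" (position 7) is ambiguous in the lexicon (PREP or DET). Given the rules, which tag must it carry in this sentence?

Candidates per position — 1:viabuboi {DET,CONJ}; 2:viabuboi {DET,CONJ}; 3:snaalk {CONJ}; 4:snaalk {CONJ}; 5:taam {CONJ}; 6:taam {CONJ}; 7:gestoi {PREP,DET}; 8:maasi {DET,PREP}; 9:chisk {DET}; 10:viabuboi {DET,CONJ}.
If word 1 were DET, no tagging could satisfy rule 2; so word 1 is CONJ.
If word 2 were DET, no tagging could satisfy rule 2; so word 2 is CONJ.
If word 7 were PREP, no tagging could satisfy rule 1; so word 7 is DET.
If word 8 were PREP, no tagging could satisfy rule 4; so word 8 is DET.
If word 10 were DET, no tagging could satisfy rule 2; so word 10 is CONJ.
The unique satisfying tagging is: CONJ CONJ CONJ CONJ CONJ CONJ DET DET DET CONJ.
Rule-by-rule: rule 1 holds; rule 2 holds; rule 3 holds; rule 4 holds; rule 5 holds.

DET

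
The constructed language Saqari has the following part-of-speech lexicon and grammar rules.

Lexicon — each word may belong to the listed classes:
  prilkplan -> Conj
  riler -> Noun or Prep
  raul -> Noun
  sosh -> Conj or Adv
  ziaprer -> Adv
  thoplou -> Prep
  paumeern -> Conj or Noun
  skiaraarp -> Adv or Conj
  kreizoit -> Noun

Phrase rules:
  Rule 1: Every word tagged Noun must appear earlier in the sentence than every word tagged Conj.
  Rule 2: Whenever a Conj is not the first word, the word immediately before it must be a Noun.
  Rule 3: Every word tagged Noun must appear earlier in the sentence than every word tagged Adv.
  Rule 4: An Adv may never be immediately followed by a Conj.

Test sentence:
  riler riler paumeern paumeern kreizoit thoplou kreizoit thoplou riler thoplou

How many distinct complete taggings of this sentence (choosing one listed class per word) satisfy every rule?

Candidates per position — 1:riler {Noun,Prep}; 2:riler {Noun,Prep}; 3:paumeern {Conj,Noun}; 4:paumeern {Conj,Noun}; 5:kreizoit {Noun}; 6:thoplou {Prep}; 7:kreizoit {Noun}; 8:thoplou {Prep}; 9:riler {Noun,Prep}; 10:thoplou {Prep}.
There are 32 candidate sequences in total.
Checking each against the rules leaves 8 sequences.
Count = 8.

8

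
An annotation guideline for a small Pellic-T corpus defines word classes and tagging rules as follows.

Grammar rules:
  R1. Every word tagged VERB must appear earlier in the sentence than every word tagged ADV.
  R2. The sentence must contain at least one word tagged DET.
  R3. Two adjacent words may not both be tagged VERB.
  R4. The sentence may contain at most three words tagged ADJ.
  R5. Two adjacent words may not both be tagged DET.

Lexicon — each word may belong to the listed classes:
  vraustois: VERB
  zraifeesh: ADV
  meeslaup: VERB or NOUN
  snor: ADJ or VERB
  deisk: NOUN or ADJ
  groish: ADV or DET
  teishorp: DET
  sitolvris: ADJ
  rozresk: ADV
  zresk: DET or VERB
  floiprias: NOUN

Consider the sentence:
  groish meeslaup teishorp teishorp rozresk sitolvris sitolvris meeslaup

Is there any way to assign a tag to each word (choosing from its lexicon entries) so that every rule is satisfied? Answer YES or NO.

Candidates per position — 1:groish {ADV,DET}; 2:meeslaup {VERB,NOUN}; 3:teishorp {DET}; 4:teishorp {DET}; 5:rozresk {ADV}; 6:sitolvris {ADJ}; 7:sitolvris {ADJ}; 8:meeslaup {VERB,NOUN}.
Rule 5 cannot be satisfied by any choice of tags from the lexicon.
So there is no consistent tagging.

NO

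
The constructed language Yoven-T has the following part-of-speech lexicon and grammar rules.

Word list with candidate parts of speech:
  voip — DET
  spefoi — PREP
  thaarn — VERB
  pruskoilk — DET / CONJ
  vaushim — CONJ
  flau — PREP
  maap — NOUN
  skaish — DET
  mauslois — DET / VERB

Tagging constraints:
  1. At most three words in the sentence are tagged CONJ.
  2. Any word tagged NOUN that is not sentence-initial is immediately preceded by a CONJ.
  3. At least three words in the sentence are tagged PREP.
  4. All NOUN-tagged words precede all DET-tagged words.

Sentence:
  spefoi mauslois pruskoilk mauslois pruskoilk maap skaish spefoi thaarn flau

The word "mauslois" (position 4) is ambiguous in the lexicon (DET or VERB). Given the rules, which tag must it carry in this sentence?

Candidates per position — 1:spefoi {PREP}; 2:mauslois {DET,VERB}; 3:pruskoilk {DET,CONJ}; 4:mauslois {DET,VERB}; 5:pruskoilk {DET,CONJ}; 6:maap {NOUN}; 7:skaish {DET}; 8:spefoi {PREP}; 9:thaarn {VERB}; 10:flau {PREP}.
Word 2 cannot be DET — rule 4 would then fail for every completion. It is VERB.
Word 3 cannot be DET — rule 4 would then fail for every completion. It is CONJ.
Word 4 cannot be DET — rule 4 would then fail for every completion. It is VERB.
Word 5 cannot be DET — rule 2 would then fail for every completion. It is CONJ.
The unique satisfying tagging is: PREP VERB CONJ VERB CONJ NOUN DET PREP VERB PREP.
Verifying each rule — rule 1 ok; rule 2 ok; rule 3 ok; rule 4 ok.

VERB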